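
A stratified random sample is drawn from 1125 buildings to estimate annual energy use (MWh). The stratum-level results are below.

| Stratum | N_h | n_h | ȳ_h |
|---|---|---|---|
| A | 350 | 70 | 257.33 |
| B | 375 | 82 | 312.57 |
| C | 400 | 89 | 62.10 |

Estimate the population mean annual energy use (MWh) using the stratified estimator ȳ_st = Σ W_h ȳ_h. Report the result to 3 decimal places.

ȳ_st ≈ 206.328

N = Σ N_h = 1125. Stratum weights W_h = N_h/N.
ȳ_st = (350·257.33 + 375·312.57 + 400·62.10) / 1125 = 206.32822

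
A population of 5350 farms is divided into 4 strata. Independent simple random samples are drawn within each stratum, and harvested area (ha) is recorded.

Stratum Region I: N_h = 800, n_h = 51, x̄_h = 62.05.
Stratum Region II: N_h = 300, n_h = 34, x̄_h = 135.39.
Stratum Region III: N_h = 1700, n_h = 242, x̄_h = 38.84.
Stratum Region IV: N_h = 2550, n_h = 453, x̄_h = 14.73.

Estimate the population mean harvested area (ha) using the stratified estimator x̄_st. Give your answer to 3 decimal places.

x̄_st ≈ 36.233

N = Σ N_h = 5350. Stratum weights W_h = N_h/N.
x̄_st = (800·62.05 + 300·135.39 + 1700·38.84 + 2550·14.73) / 5350 = 36.23299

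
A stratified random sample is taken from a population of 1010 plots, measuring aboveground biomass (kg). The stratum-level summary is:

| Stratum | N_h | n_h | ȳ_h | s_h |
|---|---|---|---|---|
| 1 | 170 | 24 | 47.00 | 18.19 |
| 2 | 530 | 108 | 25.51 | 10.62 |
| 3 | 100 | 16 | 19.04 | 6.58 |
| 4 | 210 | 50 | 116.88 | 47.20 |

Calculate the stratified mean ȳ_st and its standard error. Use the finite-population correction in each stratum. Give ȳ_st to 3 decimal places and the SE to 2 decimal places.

ȳ_st = Σ W_h ȳ_h = (170·47.00 + 530·25.51 + 100·19.04 + 210·116.88)/1010 = 47.48426
V̂(ȳ_st) = Σ W_h² (1 − n_h/N_h) s_h²/n_h, with W_h = N_h/N and N = 1010:
  stratum 1: (170/1010)²·(1 − 24/170)·18.19²/24 = 0.335439
  stratum 2: (530/1010)²·(1 − 108/530)·10.62²/108 = 0.228966
  stratum 3: (100/1010)²·(1 − 16/100)·6.58²/16 = 0.0222827
  stratum 4: (210/1010)²·(1 − 50/210)·47.20²/50 = 1.46761
V̂(ȳ_st) = 2.0543
SE(ȳ_st) = √2.0543 = 1.43328

ȳ_st ≈ 47.484, SE ≈ 1.43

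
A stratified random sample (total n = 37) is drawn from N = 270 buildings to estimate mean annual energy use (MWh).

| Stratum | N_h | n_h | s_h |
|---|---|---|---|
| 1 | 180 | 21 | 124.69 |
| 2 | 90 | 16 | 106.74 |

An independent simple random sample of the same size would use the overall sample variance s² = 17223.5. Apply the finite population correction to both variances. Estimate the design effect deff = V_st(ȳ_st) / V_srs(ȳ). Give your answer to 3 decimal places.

deff ≈ 0.886

V̂(ȳ_st) = Σ W_h² (1 − n_h/N_h) s_h²/n_h, with W_h = N_h/N and N = 270:
  stratum 1: (180/270)²·(1 − 21/180)·124.69²/21 = 290.661
  stratum 2: (90/270)²·(1 − 16/90)·106.74²/16 = 65.0551
V_st = 355.716
V_srs = (1 − 37/270)·17223.5/37 = 401.709
deff = V_st / V_srs = 355.716/401.709 = 0.8855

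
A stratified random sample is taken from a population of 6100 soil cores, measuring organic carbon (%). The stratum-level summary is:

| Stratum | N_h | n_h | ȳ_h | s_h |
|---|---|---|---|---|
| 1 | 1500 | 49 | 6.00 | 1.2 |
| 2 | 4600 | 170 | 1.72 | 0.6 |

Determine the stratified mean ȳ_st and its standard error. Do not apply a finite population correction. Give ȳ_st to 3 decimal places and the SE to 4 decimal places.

ȳ_st ≈ 2.772, SE ≈ 0.0546

ȳ_st = Σ W_h ȳ_h = (1500·6.00 + 4600·1.72)/6100 = 2.77246
V̂(ȳ_st) = Σ W_h² s_h²/n_h, with W_h = N_h/N and N = 6100:
  stratum 1: (1500/6100)²·1.2²/49 = 0.00177701
  stratum 2: (4600/6100)²·0.6²/170 = 0.00120423
V̂(ȳ_st) = 0.00298124
SE(ȳ_st) = √0.00298124 = 0.0546007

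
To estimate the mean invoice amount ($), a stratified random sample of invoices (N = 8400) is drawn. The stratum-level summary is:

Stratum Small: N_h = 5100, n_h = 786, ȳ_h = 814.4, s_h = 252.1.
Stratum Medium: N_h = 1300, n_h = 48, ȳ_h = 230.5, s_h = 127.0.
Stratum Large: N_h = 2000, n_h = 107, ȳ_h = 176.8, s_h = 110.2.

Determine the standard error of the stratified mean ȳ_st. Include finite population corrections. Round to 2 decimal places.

V̂(ȳ_st) = Σ W_h² (1 − n_h/N_h) s_h²/n_h, with W_h = N_h/N and N = 8400:
  stratum Small: (5100/8400)²·(1 − 786/5100)·252.1²/786 = 25.2124
  stratum Medium: (1300/8400)²·(1 − 48/1300)·127.0²/48 = 7.75096
  stratum Large: (2000/8400)²·(1 − 107/2000)·110.2²/107 = 6.08978
V̂(ȳ_st) = 39.0532
SE(ȳ_st) = √39.0532 = 6.24925

SE(ȳ_st) ≈ 6.25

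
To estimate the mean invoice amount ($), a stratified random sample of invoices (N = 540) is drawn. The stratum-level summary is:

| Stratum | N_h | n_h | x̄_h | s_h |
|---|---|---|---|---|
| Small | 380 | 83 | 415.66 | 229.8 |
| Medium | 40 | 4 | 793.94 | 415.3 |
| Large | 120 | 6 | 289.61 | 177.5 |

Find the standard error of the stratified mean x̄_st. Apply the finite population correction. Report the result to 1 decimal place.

V̂(x̄_st) = Σ W_h² (1 − n_h/N_h) s_h²/n_h, with W_h = N_h/N and N = 540:
  stratum Small: (380/540)²·(1 − 83/380)·229.8²/83 = 246.249
  stratum Medium: (40/540)²·(1 − 4/40)·415.3²/4 = 212.931
  stratum Large: (120/540)²·(1 − 6/120)·177.5²/6 = 246.345
V̂(x̄_st) = 705.525
SE(x̄_st) = √705.525 = 26.5617

SE(x̄_st) ≈ 26.6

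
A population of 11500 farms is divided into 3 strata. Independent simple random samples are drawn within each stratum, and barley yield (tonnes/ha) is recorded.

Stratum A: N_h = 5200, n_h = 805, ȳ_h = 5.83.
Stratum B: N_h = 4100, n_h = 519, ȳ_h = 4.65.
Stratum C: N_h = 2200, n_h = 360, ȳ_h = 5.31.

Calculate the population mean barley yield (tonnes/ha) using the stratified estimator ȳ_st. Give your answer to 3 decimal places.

ȳ_st ≈ 5.310

N = Σ N_h = 11500. Stratum weights W_h = N_h/N.
ȳ_st = (5200·5.83 + 4100·4.65 + 2200·5.31) / 11500 = 5.30983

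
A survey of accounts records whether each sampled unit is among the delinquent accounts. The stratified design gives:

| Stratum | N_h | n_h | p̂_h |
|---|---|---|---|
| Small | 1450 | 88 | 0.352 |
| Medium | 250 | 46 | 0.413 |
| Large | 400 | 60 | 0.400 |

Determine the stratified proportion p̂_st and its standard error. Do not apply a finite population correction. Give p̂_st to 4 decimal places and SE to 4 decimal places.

N = 2100; stratum weights W_h = N_h/N.
p̂_st = Σ W_h p̂_h = (1450·0.352 + 250·0.413 + 400·0.400)/2100 = 0.36840
V̂(p̂_st) = Σ W_h² p̂_h(1−p̂_h)/(n_h−1):
  stratum Small: (1450/2100)²·0.352·0.648/87 = 0.00124996
  stratum Medium: (250/2100)²·0.413·0.587/45 = 7.63514e-05
  stratum Large: (400/2100)²·0.400·0.600/59 = 0.000147584
V̂(p̂_st) = 0.0014739; SE = √V̂ = 0.0383913

p̂_st ≈ 0.3684, SE ≈ 0.0384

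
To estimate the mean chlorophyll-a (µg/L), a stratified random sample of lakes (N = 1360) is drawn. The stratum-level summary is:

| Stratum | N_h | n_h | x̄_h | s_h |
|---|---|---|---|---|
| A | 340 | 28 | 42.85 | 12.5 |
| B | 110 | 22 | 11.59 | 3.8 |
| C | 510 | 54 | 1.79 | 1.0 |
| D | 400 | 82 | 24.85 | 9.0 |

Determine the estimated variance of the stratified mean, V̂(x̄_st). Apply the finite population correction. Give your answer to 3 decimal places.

V̂(x̄_st) = Σ W_h² (1 − n_h/N_h) s_h²/n_h, with W_h = N_h/N and N = 1360:
  stratum A: (340/1360)²·(1 − 28/340)·12.5²/28 = 0.32005
  stratum B: (110/1360)²·(1 − 22/110)·3.8²/22 = 0.00343512
  stratum C: (510/1360)²·(1 − 54/510)·1.0²/54 = 0.00232843
  stratum D: (400/1360)²·(1 − 82/400)·9.0²/82 = 0.0679329
V̂(x̄_st) = 0.393746

V̂(x̄_st) ≈ 0.394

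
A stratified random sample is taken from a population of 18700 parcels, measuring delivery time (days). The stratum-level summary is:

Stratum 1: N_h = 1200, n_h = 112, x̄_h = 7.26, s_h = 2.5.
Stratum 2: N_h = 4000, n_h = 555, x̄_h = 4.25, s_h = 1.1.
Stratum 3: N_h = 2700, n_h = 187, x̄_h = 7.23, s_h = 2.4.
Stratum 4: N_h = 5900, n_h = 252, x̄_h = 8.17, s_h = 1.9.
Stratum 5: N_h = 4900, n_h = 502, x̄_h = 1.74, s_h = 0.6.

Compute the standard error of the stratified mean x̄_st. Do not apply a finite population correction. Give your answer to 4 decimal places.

V̂(x̄_st) = Σ W_h² s_h²/n_h, with W_h = N_h/N and N = 18700:
  stratum 1: (1200/18700)²·2.5²/112 = 0.000229795
  stratum 2: (4000/18700)²·1.1²/555 = 9.97537e-05
  stratum 3: (2700/18700)²·2.4²/187 = 0.000642133
  stratum 4: (5900/18700)²·1.9²/252 = 0.00142603
  stratum 5: (4900/18700)²·0.6²/502 = 4.92388e-05
V̂(x̄_st) = 0.00244695
SE(x̄_st) = √0.00244695 = 0.0494666

SE(x̄_st) ≈ 0.0495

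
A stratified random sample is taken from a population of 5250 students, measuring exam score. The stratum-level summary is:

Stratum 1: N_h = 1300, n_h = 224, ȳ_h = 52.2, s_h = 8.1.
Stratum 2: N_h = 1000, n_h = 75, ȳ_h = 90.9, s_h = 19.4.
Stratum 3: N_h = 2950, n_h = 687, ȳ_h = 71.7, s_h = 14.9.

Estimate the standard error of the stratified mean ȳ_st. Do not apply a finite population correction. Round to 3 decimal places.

SE(ȳ_st) ≈ 0.550

V̂(ȳ_st) = Σ W_h² s_h²/n_h, with W_h = N_h/N and N = 5250:
  stratum 1: (1300/5250)²·8.1²/224 = 0.0179593
  stratum 2: (1000/5250)²·19.4²/75 = 0.182064
  stratum 3: (2950/5250)²·14.9²/687 = 0.102033
V̂(ȳ_st) = 0.302056
SE(ȳ_st) = √0.302056 = 0.549596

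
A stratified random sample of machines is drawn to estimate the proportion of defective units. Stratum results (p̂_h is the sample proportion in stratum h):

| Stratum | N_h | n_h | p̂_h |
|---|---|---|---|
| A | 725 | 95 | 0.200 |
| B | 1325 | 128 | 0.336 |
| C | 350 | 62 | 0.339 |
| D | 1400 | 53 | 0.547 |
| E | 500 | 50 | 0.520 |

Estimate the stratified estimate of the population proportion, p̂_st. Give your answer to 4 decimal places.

N = 4300; stratum weights W_h = N_h/N.
p̂_st = Σ W_h p̂_h = (725·0.200 + 1325·0.336 + 350·0.339 + 1400·0.547 + 500·0.520)/4300 = 0.40341

p̂_st ≈ 0.4034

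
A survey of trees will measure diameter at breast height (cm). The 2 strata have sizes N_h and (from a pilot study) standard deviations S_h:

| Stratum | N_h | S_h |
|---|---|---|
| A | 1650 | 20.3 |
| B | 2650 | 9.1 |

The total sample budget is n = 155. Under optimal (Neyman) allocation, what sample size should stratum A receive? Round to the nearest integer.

Neyman allocation: n_h = n · N_h S_h / Σ N_i S_i, with n = 155.
  stratum A: N_h·S_h = 1650·20.3 = 33495.00
  stratum B: N_h·S_h = 2650·9.1 = 24115.00
Σ N_h S_h = 57610.00
n for stratum A = 155·33495.00/57610.00 = 90.118 → 90

90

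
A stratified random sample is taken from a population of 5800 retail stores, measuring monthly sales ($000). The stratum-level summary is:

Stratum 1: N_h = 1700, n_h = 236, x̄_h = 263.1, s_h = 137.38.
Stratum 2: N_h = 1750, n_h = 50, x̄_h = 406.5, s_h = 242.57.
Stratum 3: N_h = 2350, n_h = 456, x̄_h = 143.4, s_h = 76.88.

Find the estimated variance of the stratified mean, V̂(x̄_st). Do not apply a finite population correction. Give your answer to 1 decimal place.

V̂(x̄_st) = Σ W_h² s_h²/n_h, with W_h = N_h/N and N = 5800:
  stratum 1: (1700/5800)²·137.38²/236 = 6.87032
  stratum 2: (1750/5800)²·242.57²/50 = 107.133
  stratum 3: (2350/5800)²·76.88²/456 = 2.12785
V̂(x̄_st) = 116.131

V̂(x̄_st) ≈ 116.1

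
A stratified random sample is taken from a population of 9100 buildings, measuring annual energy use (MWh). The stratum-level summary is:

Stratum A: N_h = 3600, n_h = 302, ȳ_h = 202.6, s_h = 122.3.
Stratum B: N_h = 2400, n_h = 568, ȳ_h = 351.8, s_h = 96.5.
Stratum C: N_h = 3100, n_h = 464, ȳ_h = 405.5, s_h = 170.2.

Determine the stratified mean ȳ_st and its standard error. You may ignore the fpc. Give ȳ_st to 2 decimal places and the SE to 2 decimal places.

ȳ_st ≈ 311.07, SE ≈ 4.02

ȳ_st = Σ W_h ȳ_h = (3600·202.6 + 2400·351.8 + 3100·405.5)/9100 = 311.06923
V̂(ȳ_st) = Σ W_h² s_h²/n_h, with W_h = N_h/N and N = 9100:
  stratum A: (3600/9100)²·122.3²/302 = 7.75119
  stratum B: (2400/9100)²·96.5²/568 = 1.14037
  stratum C: (3100/9100)²·170.2²/464 = 7.24506
V̂(ȳ_st) = 16.1366
SE(ȳ_st) = √16.1366 = 4.01704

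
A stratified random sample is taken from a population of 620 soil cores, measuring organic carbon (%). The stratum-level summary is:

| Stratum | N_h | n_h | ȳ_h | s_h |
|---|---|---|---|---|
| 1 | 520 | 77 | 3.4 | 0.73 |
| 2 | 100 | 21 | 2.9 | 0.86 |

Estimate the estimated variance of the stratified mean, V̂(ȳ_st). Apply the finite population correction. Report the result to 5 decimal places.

V̂(ȳ_st) ≈ 0.00487

V̂(ȳ_st) = Σ W_h² (1 − n_h/N_h) s_h²/n_h, with W_h = N_h/N and N = 620:
  stratum 1: (520/620)²·(1 − 77/520)·0.73²/77 = 0.00414743
  stratum 2: (100/620)²·(1 − 21/100)·0.86²/21 = 0.000723805
V̂(ȳ_st) = 0.00487123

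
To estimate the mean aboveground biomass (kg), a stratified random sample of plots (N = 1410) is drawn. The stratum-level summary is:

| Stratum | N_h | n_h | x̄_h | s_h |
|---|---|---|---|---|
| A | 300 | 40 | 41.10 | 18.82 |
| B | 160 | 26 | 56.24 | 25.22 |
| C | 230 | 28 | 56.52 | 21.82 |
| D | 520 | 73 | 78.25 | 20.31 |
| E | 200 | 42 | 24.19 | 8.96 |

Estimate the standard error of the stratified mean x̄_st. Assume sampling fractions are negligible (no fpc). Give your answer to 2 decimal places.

SE(x̄_st) ≈ 1.41

V̂(x̄_st) = Σ W_h² s_h²/n_h, with W_h = N_h/N and N = 1410:
  stratum A: (300/1410)²·18.82²/40 = 0.400852
  stratum B: (160/1410)²·25.22²/26 = 0.315006
  stratum C: (230/1410)²·21.82²/28 = 0.452448
  stratum D: (520/1410)²·20.31²/73 = 0.768538
  stratum E: (200/1410)²·8.96²/42 = 0.0384582
V̂(x̄_st) = 1.9753
SE(x̄_st) = √1.9753 = 1.40545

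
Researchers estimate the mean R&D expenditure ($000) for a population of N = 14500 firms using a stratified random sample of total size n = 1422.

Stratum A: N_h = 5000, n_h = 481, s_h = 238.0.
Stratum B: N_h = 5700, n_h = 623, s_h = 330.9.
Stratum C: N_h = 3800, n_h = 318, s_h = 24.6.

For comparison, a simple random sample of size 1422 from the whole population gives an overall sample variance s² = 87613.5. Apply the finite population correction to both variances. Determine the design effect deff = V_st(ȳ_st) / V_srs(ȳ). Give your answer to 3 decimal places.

V̂(ȳ_st) = Σ W_h² (1 − n_h/N_h) s_h²/n_h, with W_h = N_h/N and N = 14500:
  stratum A: (5000/14500)²·(1 − 481/5000)·238.0²/481 = 12.6557
  stratum B: (5700/14500)²·(1 − 623/5700)·330.9²/623 = 24.1909
  stratum C: (3800/14500)²·(1 − 318/3800)·24.6²/318 = 0.119762
V_st = 36.9663
V_srs = (1 − 1422/14500)·87613.5/1422 = 55.5706
deff = V_st / V_srs = 36.9663/55.5706 = 0.6652

deff ≈ 0.665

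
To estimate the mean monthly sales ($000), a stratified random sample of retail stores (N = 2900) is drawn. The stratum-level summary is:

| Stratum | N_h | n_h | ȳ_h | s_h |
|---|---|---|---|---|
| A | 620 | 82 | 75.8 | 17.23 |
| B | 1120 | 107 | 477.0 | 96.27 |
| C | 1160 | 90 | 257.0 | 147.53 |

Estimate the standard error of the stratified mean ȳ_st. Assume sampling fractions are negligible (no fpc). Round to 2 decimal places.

SE(ȳ_st) ≈ 7.20

V̂(ȳ_st) = Σ W_h² s_h²/n_h, with W_h = N_h/N and N = 2900:
  stratum A: (620/2900)²·17.23²/82 = 0.165479
  stratum B: (1120/2900)²·96.27²/107 = 12.9193
  stratum C: (1160/2900)²·147.53²/90 = 38.6935
V̂(ȳ_st) = 51.7783
SE(ȳ_st) = √51.7783 = 7.19571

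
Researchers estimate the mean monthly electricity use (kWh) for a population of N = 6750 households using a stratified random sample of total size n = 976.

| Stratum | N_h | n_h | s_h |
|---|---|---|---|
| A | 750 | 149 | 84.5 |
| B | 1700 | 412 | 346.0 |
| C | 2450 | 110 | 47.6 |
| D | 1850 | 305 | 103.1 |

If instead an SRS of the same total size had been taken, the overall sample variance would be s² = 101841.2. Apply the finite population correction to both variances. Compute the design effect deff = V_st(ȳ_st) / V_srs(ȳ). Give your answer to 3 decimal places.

V̂(ȳ_st) = Σ W_h² (1 − n_h/N_h) s_h²/n_h, with W_h = N_h/N and N = 6750:
  stratum A: (750/6750)²·(1 − 149/750)·84.5²/149 = 0.474084
  stratum B: (1700/6750)²·(1 − 412/1700)·346.0²/412 = 13.9641
  stratum C: (2450/6750)²·(1 − 110/2450)·47.6²/110 = 2.59176
  stratum D: (1850/6750)²·(1 − 305/1850)·103.1²/305 = 2.1863
V_st = 19.2162
V_srs = (1 − 976/6750)·101841.2/976 = 89.2579
deff = V_st / V_srs = 19.2162/89.2579 = 0.2153

deff ≈ 0.215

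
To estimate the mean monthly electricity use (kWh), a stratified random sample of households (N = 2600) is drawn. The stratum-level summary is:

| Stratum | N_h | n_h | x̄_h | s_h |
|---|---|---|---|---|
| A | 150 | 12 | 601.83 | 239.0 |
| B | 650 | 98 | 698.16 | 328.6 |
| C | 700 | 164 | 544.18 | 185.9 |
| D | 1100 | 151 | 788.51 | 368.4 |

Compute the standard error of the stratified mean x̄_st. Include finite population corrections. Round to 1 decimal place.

SE(x̄_st) ≈ 15.0

V̂(x̄_st) = Σ W_h² (1 − n_h/N_h) s_h²/n_h, with W_h = N_h/N and N = 2600:
  stratum A: (150/2600)²·(1 − 12/150)·239.0²/12 = 14.576
  stratum B: (650/2600)²·(1 − 98/650)·328.6²/98 = 58.481
  stratum C: (700/2600)²·(1 − 164/700)·185.9²/164 = 11.6958
  stratum D: (1100/2600)²·(1 − 151/1100)·368.4²/151 = 138.795
V̂(x̄_st) = 223.548
SE(x̄_st) = √223.548 = 14.9515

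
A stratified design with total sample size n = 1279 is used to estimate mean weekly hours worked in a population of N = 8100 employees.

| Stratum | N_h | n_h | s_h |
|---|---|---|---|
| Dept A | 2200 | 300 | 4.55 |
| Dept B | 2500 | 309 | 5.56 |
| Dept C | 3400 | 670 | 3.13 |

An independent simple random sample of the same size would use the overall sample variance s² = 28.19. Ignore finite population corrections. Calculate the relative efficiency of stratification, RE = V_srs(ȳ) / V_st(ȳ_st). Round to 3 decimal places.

RE ≈ 1.282

V̂(ȳ_st) = Σ W_h² s_h²/n_h, with W_h = N_h/N and N = 8100:
  stratum Dept A: (2200/8100)²·4.55²/300 = 0.00509069
  stratum Dept B: (2500/8100)²·5.56²/309 = 0.00953018
  stratum Dept C: (3400/8100)²·3.13²/670 = 0.00257633
V_st = 0.0171972
V_srs = s²/n = 28.19/1279 = 0.0220407
Relative efficiency = V_srs / V_st = 0.0220407/0.0171972 = 1.2816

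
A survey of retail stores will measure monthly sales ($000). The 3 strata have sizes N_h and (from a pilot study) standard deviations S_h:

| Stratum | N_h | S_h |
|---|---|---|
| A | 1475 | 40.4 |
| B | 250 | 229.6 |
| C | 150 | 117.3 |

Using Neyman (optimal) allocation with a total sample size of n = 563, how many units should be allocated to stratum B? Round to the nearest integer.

240

Neyman allocation: n_h = n · N_h S_h / Σ N_i S_i, with n = 563.
  stratum A: N_h·S_h = 1475·40.4 = 59590.00
  stratum B: N_h·S_h = 250·229.6 = 57400.00
  stratum C: N_h·S_h = 150·117.3 = 17595.00
Σ N_h S_h = 134585.00
n for stratum B = 563·57400.00/134585.00 = 240.117 → 240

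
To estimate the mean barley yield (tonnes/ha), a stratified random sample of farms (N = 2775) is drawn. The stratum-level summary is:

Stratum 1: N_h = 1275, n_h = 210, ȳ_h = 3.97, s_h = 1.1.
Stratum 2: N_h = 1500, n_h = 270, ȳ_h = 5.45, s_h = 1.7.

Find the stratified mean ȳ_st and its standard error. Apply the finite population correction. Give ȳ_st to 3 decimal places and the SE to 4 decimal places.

ȳ_st ≈ 4.770, SE ≈ 0.0598

ȳ_st = Σ W_h ȳ_h = (1275·3.97 + 1500·5.45)/2775 = 4.77000
V̂(ȳ_st) = Σ W_h² (1 − n_h/N_h) s_h²/n_h, with W_h = N_h/N and N = 2775:
  stratum 1: (1275/2775)²·(1 − 210/1275)·1.1²/210 = 0.00101601
  stratum 2: (1500/2775)²·(1 − 270/1500)·1.7²/270 = 0.00256451
V̂(ȳ_st) = 0.00358052
SE(ȳ_st) = √0.00358052 = 0.0598375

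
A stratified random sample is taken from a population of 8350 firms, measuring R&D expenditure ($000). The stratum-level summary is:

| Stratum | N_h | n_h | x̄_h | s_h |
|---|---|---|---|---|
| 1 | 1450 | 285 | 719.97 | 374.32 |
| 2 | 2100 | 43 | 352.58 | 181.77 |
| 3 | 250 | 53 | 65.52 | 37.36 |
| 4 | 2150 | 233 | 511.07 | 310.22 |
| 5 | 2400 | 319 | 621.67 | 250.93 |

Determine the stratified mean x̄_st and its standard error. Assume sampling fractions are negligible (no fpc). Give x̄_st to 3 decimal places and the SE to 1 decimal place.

x̄_st = Σ W_h x̄_h = (1450·719.97 + 2100·352.58 + 250·65.52 + 2150·511.07 + 2400·621.67)/8350 = 525.93569
V̂(x̄_st) = Σ W_h² s_h²/n_h, with W_h = N_h/N and N = 8350:
  stratum 1: (1450/8350)²·374.32²/285 = 14.8253
  stratum 2: (2100/8350)²·181.77²/43 = 48.6006
  stratum 3: (250/8350)²·37.36²/53 = 0.0236072
  stratum 4: (2150/8350)²·310.22²/233 = 27.3834
  stratum 5: (2400/8350)²·250.93²/319 = 16.3066
V̂(x̄_st) = 107.14
SE(x̄_st) = √107.14 = 10.3508

x̄_st ≈ 525.936, SE ≈ 10.4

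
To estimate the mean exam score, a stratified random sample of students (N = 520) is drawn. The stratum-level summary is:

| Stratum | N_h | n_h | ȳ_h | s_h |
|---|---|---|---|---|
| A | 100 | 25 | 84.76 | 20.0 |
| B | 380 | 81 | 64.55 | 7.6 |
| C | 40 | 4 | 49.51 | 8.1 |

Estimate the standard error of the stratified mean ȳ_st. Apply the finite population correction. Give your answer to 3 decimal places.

SE(ȳ_st) ≈ 0.911

V̂(ȳ_st) = Σ W_h² (1 − n_h/N_h) s_h²/n_h, with W_h = N_h/N and N = 520:
  stratum A: (100/520)²·(1 − 25/100)·20.0²/25 = 0.443787
  stratum B: (380/520)²·(1 − 81/380)·7.6²/81 = 0.299633
  stratum C: (40/520)²·(1 − 4/40)·8.1²/4 = 0.0873506
V̂(ȳ_st) = 0.830771
SE(ȳ_st) = √0.830771 = 0.911466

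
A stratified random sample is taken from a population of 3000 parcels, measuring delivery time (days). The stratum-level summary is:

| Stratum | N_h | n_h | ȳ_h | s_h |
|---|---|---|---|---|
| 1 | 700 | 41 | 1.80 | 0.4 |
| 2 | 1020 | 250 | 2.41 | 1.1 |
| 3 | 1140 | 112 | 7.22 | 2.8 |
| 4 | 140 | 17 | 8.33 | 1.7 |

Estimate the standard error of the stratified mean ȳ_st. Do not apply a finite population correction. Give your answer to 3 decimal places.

V̂(ȳ_st) = Σ W_h² s_h²/n_h, with W_h = N_h/N and N = 3000:
  stratum 1: (700/3000)²·0.4²/41 = 0.000212466
  stratum 2: (1020/3000)²·1.1²/250 = 0.000559504
  stratum 3: (1140/3000)²·2.8²/112 = 0.010108
  stratum 4: (140/3000)²·1.7²/17 = 0.000370222
V̂(ȳ_st) = 0.0112502
SE(ȳ_st) = √0.0112502 = 0.106067

SE(ȳ_st) ≈ 0.106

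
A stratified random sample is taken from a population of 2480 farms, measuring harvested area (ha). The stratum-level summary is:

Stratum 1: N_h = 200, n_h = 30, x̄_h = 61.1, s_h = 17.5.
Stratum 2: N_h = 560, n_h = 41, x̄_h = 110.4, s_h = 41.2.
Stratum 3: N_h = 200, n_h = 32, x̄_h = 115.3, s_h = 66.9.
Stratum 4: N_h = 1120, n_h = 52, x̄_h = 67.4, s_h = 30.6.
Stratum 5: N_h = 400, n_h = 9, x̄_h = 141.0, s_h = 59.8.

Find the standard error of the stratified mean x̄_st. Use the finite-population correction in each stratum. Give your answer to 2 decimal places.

SE(x̄_st) ≈ 4.05

V̂(x̄_st) = Σ W_h² (1 − n_h/N_h) s_h²/n_h, with W_h = N_h/N and N = 2480:
  stratum 1: (200/2480)²·(1 − 30/200)·17.5²/30 = 0.0564326
  stratum 2: (560/2480)²·(1 − 41/560)·41.2²/41 = 1.95642
  stratum 3: (200/2480)²·(1 − 32/200)·66.9²/32 = 0.764079
  stratum 4: (1120/2480)²·(1 − 52/1120)·30.6²/52 = 3.50207
  stratum 5: (400/2480)²·(1 − 9/400)·59.8²/9 = 10.104
V̂(x̄_st) = 16.383
SE(x̄_st) = √16.383 = 4.04759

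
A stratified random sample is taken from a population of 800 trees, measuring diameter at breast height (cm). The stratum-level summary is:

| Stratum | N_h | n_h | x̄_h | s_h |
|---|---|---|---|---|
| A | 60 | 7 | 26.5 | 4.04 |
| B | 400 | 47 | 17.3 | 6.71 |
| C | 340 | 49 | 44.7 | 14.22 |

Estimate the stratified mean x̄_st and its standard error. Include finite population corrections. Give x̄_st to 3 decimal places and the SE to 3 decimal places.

x̄_st = Σ W_h x̄_h = (60·26.5 + 400·17.3 + 340·44.7)/800 = 29.63500
V̂(x̄_st) = Σ W_h² (1 − n_h/N_h) s_h²/n_h, with W_h = N_h/N and N = 800:
  stratum A: (60/800)²·(1 − 7/60)·4.04²/7 = 0.0115854
  stratum B: (400/800)²·(1 − 47/400)·6.71²/47 = 0.21135
  stratum C: (340/800)²·(1 − 49/340)·14.22²/49 = 0.637962
V̂(x̄_st) = 0.860898
SE(x̄_st) = √0.860898 = 0.927846

x̄_st ≈ 29.635, SE ≈ 0.928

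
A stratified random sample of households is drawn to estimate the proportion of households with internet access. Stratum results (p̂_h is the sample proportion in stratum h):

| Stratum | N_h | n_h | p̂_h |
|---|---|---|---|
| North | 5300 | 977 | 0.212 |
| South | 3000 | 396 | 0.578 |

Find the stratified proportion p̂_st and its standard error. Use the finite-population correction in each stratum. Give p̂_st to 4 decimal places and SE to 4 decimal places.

N = 8300; stratum weights W_h = N_h/N.
p̂_st = Σ W_h p̂_h = (5300·0.212 + 3000·0.578)/8300 = 0.34429
V̂(p̂_st) = Σ W_h² (1 − n_h/N_h) p̂_h(1−p̂_h)/(n_h−1):
  stratum North: (5300/8300)²·(1 − 977/5300)·0.212·0.788/976 = 5.69269e-05
  stratum South: (3000/8300)²·(1 − 396/3000)·0.578·0.422/395 = 7.00244e-05
V̂(p̂_st) = 0.000126951; SE = √V̂ = 0.0112673

p̂_st ≈ 0.3443, SE ≈ 0.0113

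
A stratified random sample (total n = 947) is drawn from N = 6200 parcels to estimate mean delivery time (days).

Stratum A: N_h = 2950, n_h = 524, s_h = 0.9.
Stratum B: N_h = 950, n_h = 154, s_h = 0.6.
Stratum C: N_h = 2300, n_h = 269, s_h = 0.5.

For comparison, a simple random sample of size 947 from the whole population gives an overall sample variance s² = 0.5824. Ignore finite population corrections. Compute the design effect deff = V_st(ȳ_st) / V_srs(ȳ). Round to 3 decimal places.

deff ≈ 0.866

V̂(ȳ_st) = Σ W_h² s_h²/n_h, with W_h = N_h/N and N = 6200:
  stratum A: (2950/6200)²·0.9²/524 = 0.000349957
  stratum B: (950/6200)²·0.6²/154 = 5.4884e-05
  stratum C: (2300/6200)²·0.5²/269 = 0.000127897
V_st = 0.000532738
V_srs = s²/n = 0.5824/947 = 0.000614995
deff = V_st / V_srs = 0.000532738/0.000614995 = 0.8662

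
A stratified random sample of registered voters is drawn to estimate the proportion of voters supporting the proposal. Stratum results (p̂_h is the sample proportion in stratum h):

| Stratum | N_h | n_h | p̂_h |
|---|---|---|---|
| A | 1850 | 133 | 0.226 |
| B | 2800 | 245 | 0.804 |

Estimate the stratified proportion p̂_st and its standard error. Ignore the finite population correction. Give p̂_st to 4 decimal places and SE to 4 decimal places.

p̂_st ≈ 0.5740, SE ≈ 0.0211

N = 4650; stratum weights W_h = N_h/N.
p̂_st = Σ W_h p̂_h = (1850·0.226 + 2800·0.804)/4650 = 0.57404
V̂(p̂_st) = Σ W_h² p̂_h(1−p̂_h)/(n_h−1):
  stratum A: (1850/4650)²·0.226·0.774/132 = 0.000209755
  stratum B: (2800/4650)²·0.804·0.196/244 = 0.000234171
V̂(p̂_st) = 0.000443926; SE = √V̂ = 0.0210696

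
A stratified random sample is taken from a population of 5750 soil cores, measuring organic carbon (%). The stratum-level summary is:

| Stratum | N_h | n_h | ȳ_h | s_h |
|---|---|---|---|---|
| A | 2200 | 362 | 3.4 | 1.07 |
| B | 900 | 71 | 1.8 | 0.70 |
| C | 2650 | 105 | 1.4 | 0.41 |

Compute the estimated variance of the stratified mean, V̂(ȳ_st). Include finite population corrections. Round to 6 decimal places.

V̂(ȳ_st) = Σ W_h² (1 − n_h/N_h) s_h²/n_h, with W_h = N_h/N and N = 5750:
  stratum A: (2200/5750)²·(1 − 362/2200)·1.07²/362 = 0.000386804
  stratum B: (900/5750)²·(1 − 71/900)·0.70²/71 = 0.00015574
  stratum C: (2650/5750)²·(1 − 105/2650)·0.41²/105 = 0.00032657
V̂(ȳ_st) = 0.000869114

V̂(ȳ_st) ≈ 0.000869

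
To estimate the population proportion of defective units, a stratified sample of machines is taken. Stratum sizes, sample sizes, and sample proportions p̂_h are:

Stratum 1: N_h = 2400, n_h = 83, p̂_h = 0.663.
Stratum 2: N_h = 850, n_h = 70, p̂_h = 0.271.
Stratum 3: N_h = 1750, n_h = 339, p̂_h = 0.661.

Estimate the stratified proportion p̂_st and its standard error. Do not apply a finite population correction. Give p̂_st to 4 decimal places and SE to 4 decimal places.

p̂_st ≈ 0.5957, SE ≈ 0.0281

N = 5000; stratum weights W_h = N_h/N.
p̂_st = Σ W_h p̂_h = (2400·0.663 + 850·0.271 + 1750·0.661)/5000 = 0.59566
V̂(p̂_st) = Σ W_h² p̂_h(1−p̂_h)/(n_h−1):
  stratum 1: (2400/5000)²·0.663·0.337/82 = 0.000627787
  stratum 2: (850/5000)²·0.271·0.729/69 = 8.27457e-05
  stratum 3: (1750/5000)²·0.661·0.339/338 = 8.12121e-05
V̂(p̂_st) = 0.000791744; SE = √V̂ = 0.028138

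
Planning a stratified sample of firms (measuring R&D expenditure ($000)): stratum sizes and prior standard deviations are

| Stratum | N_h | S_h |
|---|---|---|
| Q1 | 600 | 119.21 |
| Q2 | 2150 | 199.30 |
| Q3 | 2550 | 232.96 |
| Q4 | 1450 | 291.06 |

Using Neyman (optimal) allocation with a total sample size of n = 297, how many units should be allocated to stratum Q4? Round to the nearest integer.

Neyman allocation: n_h = n · N_h S_h / Σ N_i S_i, with n = 297.
  stratum Q1: N_h·S_h = 600·119.21 = 71526.00
  stratum Q2: N_h·S_h = 2150·199.30 = 428495.00
  stratum Q3: N_h·S_h = 2550·232.96 = 594048.00
  stratum Q4: N_h·S_h = 1450·291.06 = 422037.00
Σ N_h S_h = 1516106.00
n for stratum Q4 = 297·422037.00/1516106.00 = 82.676 → 83

83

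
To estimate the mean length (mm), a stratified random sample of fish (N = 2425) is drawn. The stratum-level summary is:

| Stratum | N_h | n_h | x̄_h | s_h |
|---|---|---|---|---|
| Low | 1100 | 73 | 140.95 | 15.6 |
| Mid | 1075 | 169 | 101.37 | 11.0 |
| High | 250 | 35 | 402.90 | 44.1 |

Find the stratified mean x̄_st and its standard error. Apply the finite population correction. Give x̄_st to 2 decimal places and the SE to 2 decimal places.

x̄_st ≈ 150.41, SE ≈ 1.13

x̄_st = Σ W_h x̄_h = (1100·140.95 + 1075·101.37 + 250·402.90)/2425 = 150.40938
V̂(x̄_st) = Σ W_h² (1 − n_h/N_h) s_h²/n_h, with W_h = N_h/N and N = 2425:
  stratum Low: (1100/2425)²·(1 − 73/1100)·15.6²/73 = 0.640422
  stratum Mid: (1075/2425)²·(1 − 169/1075)·11.0²/169 = 0.11858
  stratum High: (250/2425)²·(1 − 35/250)·44.1²/35 = 0.507884
V̂(x̄_st) = 1.26689
SE(x̄_st) = √1.26689 = 1.12556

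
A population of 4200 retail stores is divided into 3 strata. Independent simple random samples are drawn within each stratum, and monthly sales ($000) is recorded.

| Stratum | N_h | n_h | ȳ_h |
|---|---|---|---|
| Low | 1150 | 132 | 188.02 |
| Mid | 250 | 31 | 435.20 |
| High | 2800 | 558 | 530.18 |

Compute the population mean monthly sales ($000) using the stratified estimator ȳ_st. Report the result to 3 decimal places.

N = Σ N_h = 4200. Stratum weights W_h = N_h/N.
ȳ_st = (1150·188.02 + 250·435.20 + 2800·530.18) / 4200 = 430.83976

ȳ_st ≈ 430.840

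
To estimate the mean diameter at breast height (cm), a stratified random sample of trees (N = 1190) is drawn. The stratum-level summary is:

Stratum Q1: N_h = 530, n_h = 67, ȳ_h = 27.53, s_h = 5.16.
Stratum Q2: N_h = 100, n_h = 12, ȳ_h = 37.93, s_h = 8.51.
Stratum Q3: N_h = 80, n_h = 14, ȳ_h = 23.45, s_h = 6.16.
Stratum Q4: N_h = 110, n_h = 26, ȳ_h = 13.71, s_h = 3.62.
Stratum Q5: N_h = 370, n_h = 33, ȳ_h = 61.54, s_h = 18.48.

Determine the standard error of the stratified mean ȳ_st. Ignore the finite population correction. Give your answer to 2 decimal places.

SE(ȳ_st) ≈ 1.07

V̂(ȳ_st) = Σ W_h² s_h²/n_h, with W_h = N_h/N and N = 1190:
  stratum Q1: (530/1190)²·5.16²/67 = 0.0788283
  stratum Q2: (100/1190)²·8.51²/12 = 0.0426171
  stratum Q3: (80/1190)²·6.16²/14 = 0.0122495
  stratum Q4: (110/1190)²·3.62²/26 = 0.00430661
  stratum Q5: (370/1190)²·18.48²/33 = 1.00046
V̂(ȳ_st) = 1.13846
SE(ȳ_st) = √1.13846 = 1.06699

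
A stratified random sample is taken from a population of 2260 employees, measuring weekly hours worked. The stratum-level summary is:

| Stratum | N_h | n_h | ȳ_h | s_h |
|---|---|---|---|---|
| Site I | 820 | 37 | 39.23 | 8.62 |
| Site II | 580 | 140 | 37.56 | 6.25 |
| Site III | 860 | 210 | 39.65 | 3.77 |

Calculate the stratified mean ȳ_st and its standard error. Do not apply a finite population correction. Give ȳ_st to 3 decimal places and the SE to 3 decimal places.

ȳ_st ≈ 38.961, SE ≈ 0.541

ȳ_st = Σ W_h ȳ_h = (820·39.23 + 580·37.56 + 860·39.65)/2260 = 38.96124
V̂(ȳ_st) = Σ W_h² s_h²/n_h, with W_h = N_h/N and N = 2260:
  stratum Site I: (820/2260)²·8.62²/37 = 0.264377
  stratum Site II: (580/2260)²·6.25²/140 = 0.0183769
  stratum Site III: (860/2260)²·3.77²/210 = 0.00980039
V̂(ȳ_st) = 0.292554
SE(ȳ_st) = √0.292554 = 0.540883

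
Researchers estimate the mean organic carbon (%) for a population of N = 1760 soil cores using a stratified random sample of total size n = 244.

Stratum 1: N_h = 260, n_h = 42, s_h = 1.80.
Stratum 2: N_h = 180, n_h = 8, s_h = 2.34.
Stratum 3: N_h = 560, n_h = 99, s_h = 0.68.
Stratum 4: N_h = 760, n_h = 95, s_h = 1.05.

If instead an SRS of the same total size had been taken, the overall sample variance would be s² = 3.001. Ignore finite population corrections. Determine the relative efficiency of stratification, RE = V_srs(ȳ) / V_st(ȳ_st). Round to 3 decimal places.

RE ≈ 1.071

V̂(ȳ_st) = Σ W_h² s_h²/n_h, with W_h = N_h/N and N = 1760:
  stratum 1: (260/1760)²·1.80²/42 = 0.00168352
  stratum 2: (180/1760)²·2.34²/8 = 0.00715915
  stratum 3: (560/1760)²·0.68²/99 = 0.000472861
  stratum 4: (760/1760)²·1.05²/95 = 0.002164
V_st = 0.0114795
V_srs = s²/n = 3.001/244 = 0.0122992
Relative efficiency = V_srs / V_st = 0.0122992/0.0114795 = 1.0714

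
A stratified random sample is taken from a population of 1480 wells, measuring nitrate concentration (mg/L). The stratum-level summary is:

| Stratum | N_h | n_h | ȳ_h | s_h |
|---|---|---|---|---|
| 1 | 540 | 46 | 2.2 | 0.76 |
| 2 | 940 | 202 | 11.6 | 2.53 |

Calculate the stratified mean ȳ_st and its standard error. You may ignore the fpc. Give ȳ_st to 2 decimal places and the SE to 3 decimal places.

ȳ_st = Σ W_h ȳ_h = (540·2.2 + 940·11.6)/1480 = 8.17027
V̂(ȳ_st) = Σ W_h² s_h²/n_h, with W_h = N_h/N and N = 1480:
  stratum 1: (540/1480)²·0.76²/46 = 0.0016716
  stratum 2: (940/1480)²·2.53²/202 = 0.0127827
V̂(ȳ_st) = 0.0144543
SE(ȳ_st) = √0.0144543 = 0.120226

ȳ_st ≈ 8.17, SE ≈ 0.120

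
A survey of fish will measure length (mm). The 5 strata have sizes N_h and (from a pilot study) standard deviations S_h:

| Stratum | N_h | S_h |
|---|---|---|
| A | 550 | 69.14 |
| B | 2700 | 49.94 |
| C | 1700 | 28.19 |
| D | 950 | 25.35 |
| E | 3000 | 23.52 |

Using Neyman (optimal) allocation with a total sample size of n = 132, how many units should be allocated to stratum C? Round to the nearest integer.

20

Neyman allocation: n_h = n · N_h S_h / Σ N_i S_i, with n = 132.
  stratum A: N_h·S_h = 550·69.14 = 38027.00
  stratum B: N_h·S_h = 2700·49.94 = 134838.00
  stratum C: N_h·S_h = 1700·28.19 = 47923.00
  stratum D: N_h·S_h = 950·25.35 = 24082.50
  stratum E: N_h·S_h = 3000·23.52 = 70560.00
Σ N_h S_h = 315430.50
n for stratum C = 132·47923.00/315430.50 = 20.055 → 20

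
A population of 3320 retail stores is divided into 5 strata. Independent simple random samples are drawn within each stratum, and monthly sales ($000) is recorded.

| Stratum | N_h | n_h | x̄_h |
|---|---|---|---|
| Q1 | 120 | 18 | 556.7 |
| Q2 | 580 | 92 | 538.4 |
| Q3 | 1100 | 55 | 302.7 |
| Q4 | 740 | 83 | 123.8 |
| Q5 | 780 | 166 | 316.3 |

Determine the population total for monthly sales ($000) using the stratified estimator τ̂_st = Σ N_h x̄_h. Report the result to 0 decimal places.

τ̂_st = Σ N_h x̄_h = 120·556.7 + 580·538.4 + 1100·302.7 + 740·123.8 + 780·316.3 = 1050372

τ̂_st ≈ 1050372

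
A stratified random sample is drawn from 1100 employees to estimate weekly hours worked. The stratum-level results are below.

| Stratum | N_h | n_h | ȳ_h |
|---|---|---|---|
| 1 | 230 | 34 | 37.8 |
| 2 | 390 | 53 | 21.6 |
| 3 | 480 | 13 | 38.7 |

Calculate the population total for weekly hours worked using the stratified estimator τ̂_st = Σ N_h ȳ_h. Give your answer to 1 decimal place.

τ̂_st = Σ N_h ȳ_h = 230·37.8 + 390·21.6 + 480·38.7 = 35694.0

τ̂_st ≈ 35694.0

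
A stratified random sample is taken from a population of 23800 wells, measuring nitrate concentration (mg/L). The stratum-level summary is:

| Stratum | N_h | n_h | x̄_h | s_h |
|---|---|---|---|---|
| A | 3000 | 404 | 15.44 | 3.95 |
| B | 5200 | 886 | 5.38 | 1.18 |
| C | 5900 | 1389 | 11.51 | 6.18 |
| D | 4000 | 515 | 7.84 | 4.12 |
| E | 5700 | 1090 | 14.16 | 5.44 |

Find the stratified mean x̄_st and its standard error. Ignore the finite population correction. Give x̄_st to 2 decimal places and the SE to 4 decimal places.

x̄_st ≈ 10.68, SE ≈ 0.0698

x̄_st = Σ W_h x̄_h = (3000·15.44 + 5200·5.38 + 5900·11.51 + 4000·7.84 + 5700·14.16)/23800 = 10.68391
V̂(x̄_st) = Σ W_h² s_h²/n_h, with W_h = N_h/N and N = 23800:
  stratum A: (3000/23800)²·3.95²/404 = 0.000613623
  stratum B: (5200/23800)²·1.18²/886 = 7.5021e-05
  stratum C: (5900/23800)²·6.18²/1389 = 0.00168976
  stratum D: (4000/23800)²·4.12²/515 = 0.000931008
  stratum E: (5700/23800)²·5.44²/1090 = 0.00155728
V̂(x̄_st) = 0.00486669
SE(x̄_st) = √0.00486669 = 0.0697617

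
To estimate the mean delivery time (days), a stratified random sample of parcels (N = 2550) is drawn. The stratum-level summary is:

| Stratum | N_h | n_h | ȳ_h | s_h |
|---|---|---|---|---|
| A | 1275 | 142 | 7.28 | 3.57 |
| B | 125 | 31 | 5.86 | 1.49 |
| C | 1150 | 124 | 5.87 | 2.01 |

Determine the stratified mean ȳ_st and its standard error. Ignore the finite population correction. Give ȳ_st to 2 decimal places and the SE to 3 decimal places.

ȳ_st ≈ 6.57, SE ≈ 0.171

ȳ_st = Σ W_h ȳ_h = (1275·7.28 + 125·5.86 + 1150·5.87)/2550 = 6.57451
V̂(ȳ_st) = Σ W_h² s_h²/n_h, with W_h = N_h/N and N = 2550:
  stratum A: (1275/2550)²·3.57²/142 = 0.0224382
  stratum B: (125/2550)²·1.49²/31 = 0.000172088
  stratum C: (1150/2550)²·2.01²/124 = 0.00662652
V̂(ȳ_st) = 0.0292368
SE(ȳ_st) = √0.0292368 = 0.170988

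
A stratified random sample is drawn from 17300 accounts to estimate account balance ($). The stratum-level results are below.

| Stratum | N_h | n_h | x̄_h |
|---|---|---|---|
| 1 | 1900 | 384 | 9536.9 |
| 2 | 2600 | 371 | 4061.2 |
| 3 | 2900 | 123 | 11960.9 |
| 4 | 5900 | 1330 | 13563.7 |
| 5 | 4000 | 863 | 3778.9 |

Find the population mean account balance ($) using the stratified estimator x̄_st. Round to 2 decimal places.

N = Σ N_h = 17300. Stratum weights W_h = N_h/N.
x̄_st = (1900·9536.9 + 2600·4061.2 + 2900·11960.9 + 5900·13563.7 + 4000·3778.9) / 17300 = 9162.2699

x̄_st ≈ 9162.27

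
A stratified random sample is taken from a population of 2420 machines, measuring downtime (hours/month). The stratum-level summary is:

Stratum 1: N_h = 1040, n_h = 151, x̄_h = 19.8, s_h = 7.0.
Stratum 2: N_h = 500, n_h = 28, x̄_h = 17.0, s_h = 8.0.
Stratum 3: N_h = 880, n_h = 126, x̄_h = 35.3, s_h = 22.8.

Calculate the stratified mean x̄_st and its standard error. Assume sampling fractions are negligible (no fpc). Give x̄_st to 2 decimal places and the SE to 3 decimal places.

x̄_st = Σ W_h x̄_h = (1040·19.8 + 500·17.0 + 880·35.3)/2420 = 24.85785
V̂(x̄_st) = Σ W_h² s_h²/n_h, with W_h = N_h/N and N = 2420:
  stratum 1: (1040/2420)²·7.0²/151 = 0.0599315
  stratum 2: (500/2420)²·8.0²/28 = 0.0975734
  stratum 3: (880/2420)²·22.8²/126 = 0.545549
V̂(x̄_st) = 0.703054
SE(x̄_st) = √0.703054 = 0.838483

x̄_st ≈ 24.86, SE ≈ 0.838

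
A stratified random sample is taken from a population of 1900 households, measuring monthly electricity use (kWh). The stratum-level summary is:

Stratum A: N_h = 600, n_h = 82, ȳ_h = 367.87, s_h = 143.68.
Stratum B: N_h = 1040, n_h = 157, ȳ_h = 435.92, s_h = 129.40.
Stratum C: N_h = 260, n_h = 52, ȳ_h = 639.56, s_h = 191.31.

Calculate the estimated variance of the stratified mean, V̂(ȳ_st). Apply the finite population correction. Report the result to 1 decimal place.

V̂(ȳ_st) = Σ W_h² (1 − n_h/N_h) s_h²/n_h, with W_h = N_h/N and N = 1900:
  stratum A: (600/1900)²·(1 − 82/600)·143.68²/82 = 21.6747
  stratum B: (1040/1900)²·(1 − 157/1040)·129.40²/157 = 27.1304
  stratum C: (260/1900)²·(1 − 52/260)·191.31²/52 = 10.5439
V̂(ȳ_st) = 59.349

V̂(ȳ_st) ≈ 59.3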